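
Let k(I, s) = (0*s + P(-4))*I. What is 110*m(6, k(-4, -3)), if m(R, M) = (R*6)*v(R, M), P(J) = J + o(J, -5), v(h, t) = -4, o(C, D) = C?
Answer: -15840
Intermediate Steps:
P(J) = 2*J (P(J) = J + J = 2*J)
k(I, s) = -8*I (k(I, s) = (0*s + 2*(-4))*I = (0 - 8)*I = -8*I)
m(R, M) = -24*R (m(R, M) = (R*6)*(-4) = (6*R)*(-4) = -24*R)
110*m(6, k(-4, -3)) = 110*(-24*6) = 110*(-144) = -15840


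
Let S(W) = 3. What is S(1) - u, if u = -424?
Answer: 427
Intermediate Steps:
S(1) - u = 3 - 1*(-424) = 3 + 424 = 427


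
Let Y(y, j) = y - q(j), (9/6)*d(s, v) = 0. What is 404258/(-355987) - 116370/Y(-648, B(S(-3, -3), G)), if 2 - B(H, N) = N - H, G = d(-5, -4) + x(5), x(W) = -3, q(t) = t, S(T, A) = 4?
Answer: 4573401076/25987051 ≈ 175.99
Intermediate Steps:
d(s, v) = 0 (d(s, v) = (⅔)*0 = 0)
G = -3 (G = 0 - 3 = -3)
B(H, N) = 2 + H - N (B(H, N) = 2 - (N - H) = 2 + (H - N) = 2 + H - N)
Y(y, j) = y - j
404258/(-355987) - 116370/Y(-648, B(S(-3, -3), G)) = 404258/(-355987) - 116370/(-648 - (2 + 4 - 1*(-3))) = 404258*(-1/355987) - 116370/(-648 - (2 + 4 + 3)) = -404258/355987 - 116370/(-648 - 1*9) = -404258/355987 - 116370/(-648 - 9) = -404258/355987 - 116370/(-657) = -404258/355987 - 116370*(-1/657) = -404258/355987 + 12930/73 = 4573401076/25987051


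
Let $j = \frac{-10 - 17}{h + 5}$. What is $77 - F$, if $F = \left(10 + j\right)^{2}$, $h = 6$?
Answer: $\frac{2428}{121} \approx 20.066$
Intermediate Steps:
$j = - \frac{27}{11}$ ($j = \frac{-10 - 17}{6 + 5} = - \frac{27}{11} \approx -2.4545$)
$F = \frac{6889}{121}$ ($F = \left(10 - \frac{27}{11}\right)^{2} = \left(\frac{83}{11}\right)^{2} = \frac{6889}{121} \approx 56.934$)
$77 - F = 77 - \frac{6889}{121} = \frac{2428}{121}$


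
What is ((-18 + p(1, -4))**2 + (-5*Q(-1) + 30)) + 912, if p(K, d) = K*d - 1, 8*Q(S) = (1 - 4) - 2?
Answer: 11793/8 ≈ 1474.1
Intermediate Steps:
Q(S) = -5/8 (Q(S) = ((1 - 4) - 2)/8 = (-3 - 2)/8 = (1/8)*(-5) = -5/8)
p(K, d) = -1 + K*d
((-18 + p(1, -4))**2 + (-5*Q(-1) + 30)) + 912 = ((-18 + (-1 + 1*(-4)))**2 + (-5*(-5/8) + 30)) + 912 = ((-18 + (-1 - 4))**2 + (25/8 + 30)) + 912 = ((-18 - 5)**2 + 265/8) + 912 = ((-23)**2 + 265/8) + 912 = (529 + 265/8) + 912 = 4497/8 + 912 = 11793/8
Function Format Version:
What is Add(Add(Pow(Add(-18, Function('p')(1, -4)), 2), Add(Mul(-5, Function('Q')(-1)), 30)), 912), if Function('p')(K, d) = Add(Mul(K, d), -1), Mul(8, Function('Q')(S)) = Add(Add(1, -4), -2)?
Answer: Rational(11793, 8) ≈ 1474.1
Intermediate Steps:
Function('Q')(S) = Rational(-5, 8) (Function('Q')(S) = Mul(Rational(1, 8), Add(Add(1, -4), -2)) = Mul(Rational(1, 8), Add(-3, -2)) = Mul(Rational(1, 8), -5) = Rational(-5, 8))
Function('p')(K, d) = Add(-1, Mul(K, d))
Add(Add(Pow(Add(-18, Function('p')(1, -4)), 2), Add(Mul(-5, Function('Q')(-1)), 30)), 912) = Add(Add(Pow(Add(-18, Add(-1, Mul(1, -4))), 2), Add(Mul(-5, Rational(-5, 8)), 30)), 912) = Add(Add(Pow(Add(-18, Add(-1, -4)), 2), Add(Rational(25, 8), 30)), 912) = Add(Add(Pow(Add(-18, -5), 2), Rational(265, 8)), 912) = Add(Add(Pow(-23, 2), Rational(265, 8)), 912) = Add(Add(529, Rational(265, 8)), 912) = Add(Rational(4497, 8), 912) = Rational(11793, 8)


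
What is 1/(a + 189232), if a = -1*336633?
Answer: -1/147401 ≈ -6.7842e-6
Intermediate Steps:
a = -336633
1/(a + 189232) = 1/(-336633 + 189232) = 1/(-147401) = -1/147401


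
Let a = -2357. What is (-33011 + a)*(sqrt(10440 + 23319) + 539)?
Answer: -19063352 - 1167144*sqrt(31) ≈ -2.5562e+7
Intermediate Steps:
(-33011 + a)*(sqrt(10440 + 23319) + 539) = (-33011 - 2357)*(sqrt(10440 + 23319) + 539) = -35368*(sqrt(33759) + 539) = -35368*(33*sqrt(31) + 539) = -35368*(539 + 33*sqrt(31)) = -19063352 - 1167144*sqrt(31)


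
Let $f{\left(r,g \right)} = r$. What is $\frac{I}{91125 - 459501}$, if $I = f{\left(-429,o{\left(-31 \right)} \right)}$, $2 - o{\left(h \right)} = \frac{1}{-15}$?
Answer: $\frac{143}{122792} \approx 0.0011646$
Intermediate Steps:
$o{\left(h \right)} = \frac{31}{15}$ ($o{\left(h \right)} = 2 - \frac{1}{-15} = 2 - - \frac{1}{15} = 2 + \frac{1}{15} = \frac{31}{15}$)
$I = -429$
$\frac{I}{91125 - 459501} = - \frac{429}{91125 - 459501} = - \frac{429}{-368376} = \left(-429\right) \left(- \frac{1}{368376}\right) = \frac{143}{122792}$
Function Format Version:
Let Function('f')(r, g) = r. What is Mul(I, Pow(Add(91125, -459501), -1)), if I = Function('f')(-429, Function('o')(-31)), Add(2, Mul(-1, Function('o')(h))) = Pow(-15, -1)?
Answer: Rational(143, 122792) ≈ 0.0011646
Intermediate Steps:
Function('o')(h) = Rational(31, 15) (Function('o')(h) = Add(2, Mul(-1, Pow(-15, -1))) = Add(2, Mul(-1, Rational(-1, 15))) = Add(2, Rational(1, 15)) = Rational(31, 15))
I = -429
Mul(I, Pow(Add(91125, -459501), -1)) = Mul(-429, Pow(Add(91125, -459501), -1)) = Mul(-429, Pow(-368376, -1)) = Mul(-429, Rational(-1, 368376)) = Rational(143, 122792)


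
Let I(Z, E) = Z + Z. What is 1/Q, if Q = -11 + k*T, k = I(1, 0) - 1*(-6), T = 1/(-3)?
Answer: -3/41 ≈ -0.073171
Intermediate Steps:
I(Z, E) = 2*Z
T = -⅓ ≈ -0.33333
k = 8 (k = 2*1 - 1*(-6) = 2 + 6 = 8)
Q = -41/3 (Q = -11 + 8*(-⅓) = -11 - 8/3 = -41/3 ≈ -13.667)
1/Q = 1/(-41/3) = -3/41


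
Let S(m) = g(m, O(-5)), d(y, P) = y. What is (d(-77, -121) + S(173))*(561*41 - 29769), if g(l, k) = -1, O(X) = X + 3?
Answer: 527904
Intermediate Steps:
O(X) = 3 + X
S(m) = -1
(d(-77, -121) + S(173))*(561*41 - 29769) = (-77 - 1)*(561*41 - 29769) = -78*(23001 - 29769) = -78*(-6768) = 527904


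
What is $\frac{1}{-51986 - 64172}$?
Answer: $- \frac{1}{116158} \approx -8.609 \cdot 10^{-6}$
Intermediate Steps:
$\frac{1}{-51986 - 64172} = \frac{1}{-116158} = - \frac{1}{116158}$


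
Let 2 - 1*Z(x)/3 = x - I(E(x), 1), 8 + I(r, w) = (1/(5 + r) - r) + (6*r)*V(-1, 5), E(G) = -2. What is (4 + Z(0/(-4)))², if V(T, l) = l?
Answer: 34969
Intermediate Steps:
I(r, w) = -8 + 1/(5 + r) + 29*r (I(r, w) = -8 + ((1/(5 + r) - r) + (6*r)*5) = -8 + ((1/(5 + r) - r) + 30*r) = -8 + (1/(5 + r) + 29*r) = -8 + 1/(5 + r) + 29*r)
Z(x) = -191 - 3*x (Z(x) = 6 - 3*(x - (-39 + 29*(-2)² + 137*(-2))/(5 - 2)) = 6 - 3*(x - (-39 + 29*4 - 274)/3) = 6 - 3*(x - (-39 + 116 - 274)/3) = 6 - 3*(x - (-197)/3) = 6 - 3*(x - 1*(-197/3)) = 6 - 3*(x + 197/3) = 6 - 3*(197/3 + x) = 6 + (-197 - 3*x) = -191 - 3*x)
(4 + Z(0/(-4)))² = (4 + (-191 - 0/(-4)))² = (4 + (-191 - 0*(-1)/4))² = (4 + (-191 - 3*0))² = (4 + (-191 + 0))² = (4 - 191)² = (-187)² = 34969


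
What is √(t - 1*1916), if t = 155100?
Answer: 4*√9574 ≈ 391.39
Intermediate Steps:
√(t - 1*1916) = √(155100 - 1*1916) = √(155100 - 1916) = √153184 = 4*√9574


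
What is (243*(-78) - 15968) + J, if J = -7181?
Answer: -42103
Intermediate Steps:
(243*(-78) - 15968) + J = (243*(-78) - 15968) - 7181 = (-18954 - 15968) - 7181 = -34922 - 7181 = -42103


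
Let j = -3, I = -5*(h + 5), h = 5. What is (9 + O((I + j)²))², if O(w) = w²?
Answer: 62259832440100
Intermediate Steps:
I = -50 (I = -5*(5 + 5) = -5*10 = -50)
(9 + O((I + j)²))² = (9 + ((-50 - 3)²)²)² = (9 + ((-53)²)²)² = (9 + 2809²)² = (9 + 7890481)² = 7890490² = 62259832440100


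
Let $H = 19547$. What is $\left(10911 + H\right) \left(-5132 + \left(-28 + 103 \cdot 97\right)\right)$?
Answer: $147142598$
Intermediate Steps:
$\left(10911 + H\right) \left(-5132 + \left(-28 + 103 \cdot 97\right)\right) = \left(10911 + 19547\right) \left(-5132 + \left(-28 + 103 \cdot 97\right)\right) = 30458 \left(-5132 + \left(-28 + 9991\right)\right) = 30458 \left(-5132 + 9963\right) = 30458 \cdot 4831 = 147142598$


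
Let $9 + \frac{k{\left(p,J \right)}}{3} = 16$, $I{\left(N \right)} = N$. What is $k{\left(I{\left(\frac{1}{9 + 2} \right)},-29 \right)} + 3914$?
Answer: $3935$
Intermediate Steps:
$k{\left(p,J \right)} = 21$ ($k{\left(p,J \right)} = -27 + 3 \cdot 16 = -27 + 48 = 21$)
$k{\left(I{\left(\frac{1}{9 + 2} \right)},-29 \right)} + 3914 = 21 + 3914 = 3935$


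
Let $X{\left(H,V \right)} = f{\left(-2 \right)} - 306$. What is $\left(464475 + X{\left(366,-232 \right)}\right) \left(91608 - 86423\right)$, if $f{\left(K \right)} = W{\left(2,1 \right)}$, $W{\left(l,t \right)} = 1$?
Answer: $2406721450$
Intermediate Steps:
$f{\left(K \right)} = 1$
$X{\left(H,V \right)} = -305$ ($X{\left(H,V \right)} = 1 - 306 = -305$)
$\left(464475 + X{\left(366,-232 \right)}\right) \left(91608 - 86423\right) = \left(464475 - 305\right) \left(91608 - 86423\right) = 464170 \cdot 5185 = 2406721450$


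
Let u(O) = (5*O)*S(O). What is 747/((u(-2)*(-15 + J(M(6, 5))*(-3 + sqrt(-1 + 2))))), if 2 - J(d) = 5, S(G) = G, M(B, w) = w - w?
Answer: -83/20 ≈ -4.1500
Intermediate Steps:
M(B, w) = 0
J(d) = -3 (J(d) = 2 - 1*5 = 2 - 5 = -3)
u(O) = 5*O**2 (u(O) = (5*O)*O = 5*O**2)
747/((u(-2)*(-15 + J(M(6, 5))*(-3 + sqrt(-1 + 2))))) = 747/(((5*(-2)**2)*(-15 - 3*(-3 + sqrt(-1 + 2))))) = 747/(((5*4)*(-15 - 3*(-3 + sqrt(1))))) = 747/((20*(-15 - 3*(-3 + 1)))) = 747/((20*(-15 - 3*(-2)))) = 747/((20*(-15 + 6))) = 747/((20*(-9))) = 747/(-180) = 747*(-1/180) = -83/20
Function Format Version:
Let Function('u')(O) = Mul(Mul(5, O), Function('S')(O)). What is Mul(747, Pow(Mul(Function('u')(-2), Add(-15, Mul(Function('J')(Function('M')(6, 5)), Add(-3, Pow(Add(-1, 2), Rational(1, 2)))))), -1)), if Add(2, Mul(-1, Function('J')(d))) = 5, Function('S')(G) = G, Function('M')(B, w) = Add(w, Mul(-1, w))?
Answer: Rational(-83, 20) ≈ -4.1500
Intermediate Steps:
Function('M')(B, w) = 0
Function('J')(d) = -3 (Function('J')(d) = Add(2, Mul(-1, 5)) = Add(2, -5) = -3)
Function('u')(O) = Mul(5, Pow(O, 2)) (Function('u')(O) = Mul(Mul(5, O), O) = Mul(5, Pow(O, 2)))
Mul(747, Pow(Mul(Function('u')(-2), Add(-15, Mul(Function('J')(Function('M')(6, 5)), Add(-3, Pow(Add(-1, 2), Rational(1, 2)))))), -1)) = Mul(747, Pow(Mul(Mul(5, Pow(-2, 2)), Add(-15, Mul(-3, Add(-3, Pow(Add(-1, 2), Rational(1, 2)))))), -1)) = Mul(747, Pow(Mul(Mul(5, 4), Add(-15, Mul(-3, Add(-3, Pow(1, Rational(1, 2)))))), -1)) = Mul(747, Pow(Mul(20, Add(-15, Mul(-3, Add(-3, 1)))), -1)) = Mul(747, Pow(Mul(20, Add(-15, Mul(-3, -2))), -1)) = Mul(747, Pow(Mul(20, Add(-15, 6)), -1)) = Mul(747, Pow(Mul(20, -9), -1)) = Mul(747, Pow(-180, -1)) = Mul(747, Rational(-1, 180)) = Rational(-83, 20)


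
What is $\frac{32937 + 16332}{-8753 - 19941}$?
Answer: $- \frac{49269}{28694} \approx -1.717$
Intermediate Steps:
$\frac{32937 + 16332}{-8753 - 19941} = \frac{49269}{-28694} = 49269 \left(- \frac{1}{28694}\right) = - \frac{49269}{28694}$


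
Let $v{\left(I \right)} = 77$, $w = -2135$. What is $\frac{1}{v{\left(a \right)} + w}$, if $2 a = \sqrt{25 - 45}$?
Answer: $- \frac{1}{2058} \approx -0.00048591$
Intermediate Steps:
$a = i \sqrt{5}$ ($a = \frac{\sqrt{25 - 45}}{2} = \frac{\sqrt{-20}}{2} = \frac{2 i \sqrt{5}}{2} = i \sqrt{5} \approx 2.2361 i$)
$\frac{1}{v{\left(a \right)} + w} = \frac{1}{77 - 2135} = \frac{1}{-2058} = - \frac{1}{2058}$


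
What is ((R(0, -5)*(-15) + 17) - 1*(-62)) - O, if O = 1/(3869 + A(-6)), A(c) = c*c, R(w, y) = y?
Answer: 601369/3905 ≈ 154.00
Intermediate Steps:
A(c) = c²
O = 1/3905 (O = 1/(3869 + (-6)²) = 1/(3869 + 36) = 1/3905 ≈ 0.00025608)
((R(0, -5)*(-15) + 17) - 1*(-62)) - O = ((-5*(-15) + 17) - 1*(-62)) - 1*1/3905 = ((75 + 17) + 62) - 1/3905 = (92 + 62) - 1/3905 = 154 - 1/3905 = 601369/3905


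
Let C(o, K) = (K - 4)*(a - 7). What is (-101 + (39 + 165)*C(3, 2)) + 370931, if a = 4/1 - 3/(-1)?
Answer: 370830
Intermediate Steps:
a = 7 (a = 4*1 - 3*(-1) = 4 + 3 = 7)
C(o, K) = 0 (C(o, K) = (K - 4)*(7 - 7) = (-4 + K)*0 = 0)
(-101 + (39 + 165)*C(3, 2)) + 370931 = (-101 + (39 + 165)*0) + 370931 = (-101 + 204*0) + 370931 = (-101 + 0) + 370931 = -101 + 370931 = 370830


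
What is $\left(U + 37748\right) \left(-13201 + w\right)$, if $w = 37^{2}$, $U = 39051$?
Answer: $-908685768$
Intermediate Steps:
$w = 1369$
$\left(U + 37748\right) \left(-13201 + w\right) = \left(39051 + 37748\right) \left(-13201 + 1369\right) = 76799 \left(-11832\right) = -908685768$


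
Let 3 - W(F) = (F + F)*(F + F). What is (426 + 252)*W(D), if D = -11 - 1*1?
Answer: -388494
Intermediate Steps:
D = -12 (D = -11 - 1 = -12)
W(F) = 3 - 4*F² (W(F) = 3 - (F + F)*(F + F) = 3 - 2*F*2*F = 3 - 4*F²)
(426 + 252)*W(D) = (426 + 252)*(3 - 4*(-12)²) = 678*(3 - 4*144) = 678*(3 - 576) = 678*(-573) = -388494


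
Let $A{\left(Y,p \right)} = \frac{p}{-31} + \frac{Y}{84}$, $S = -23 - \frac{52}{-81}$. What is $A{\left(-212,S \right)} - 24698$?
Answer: $- \frac{434148430}{17577} \approx -24700.0$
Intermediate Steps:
$S = - \frac{1811}{81}$ ($S = -23 - - \frac{52}{81} = -23 + \frac{52}{81} = - \frac{1811}{81} \approx -22.358$)
$A{\left(Y,p \right)} = - \frac{p}{31} + \frac{Y}{84}$ ($A{\left(Y,p \right)} = p \left(- \frac{1}{31}\right) + Y \frac{1}{84} = - \frac{p}{31} + \frac{Y}{84}$)
$A{\left(-212,S \right)} - 24698 = \left(\left(- \frac{1}{31}\right) \left(- \frac{1811}{81}\right) + \frac{1}{84} \left(-212\right)\right) - 24698 = \left(\frac{1811}{2511} - \frac{53}{21}\right) - 24698 = - \frac{31684}{17577} - 24698 = - \frac{434148430}{17577}$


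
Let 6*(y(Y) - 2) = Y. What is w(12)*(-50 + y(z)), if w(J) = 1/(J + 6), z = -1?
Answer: -289/108 ≈ -2.6759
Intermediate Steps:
y(Y) = 2 + Y/6
w(J) = 1/(6 + J)
w(12)*(-50 + y(z)) = (-50 + (2 + (⅙)*(-1)))/(6 + 12) = (-50 + (2 - ⅙))/18 = (-50 + 11/6)/18 = (1/18)*(-289/6) = -289/108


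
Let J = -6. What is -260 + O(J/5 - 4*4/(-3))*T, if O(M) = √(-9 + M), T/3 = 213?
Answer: -260 + 213*I*√1095/5 ≈ -260.0 + 1409.7*I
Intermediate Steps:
T = 639 (T = 3*213 = 639)
-260 + O(J/5 - 4*4/(-3))*T = -260 + √(-9 + (-6/5 - 4*4/(-3)))*639 = -260 + √(-9 + (-6*⅕ - 16*(-⅓)))*639 = -260 + √(-9 + (-6/5 + 16/3))*639 = -260 + √(-9 + 62/15)*639 = -260 + √(-73/15)*639 = -260 + (I*√1095/15)*639 = -260 + 213*I*√1095/5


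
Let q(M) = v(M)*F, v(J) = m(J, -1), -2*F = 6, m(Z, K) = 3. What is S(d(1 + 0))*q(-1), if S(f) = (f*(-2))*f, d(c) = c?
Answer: 18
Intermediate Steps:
F = -3 (F = -½*6 = -3)
v(J) = 3
S(f) = -2*f² (S(f) = (-2*f)*f = -2*f²)
q(M) = -9 (q(M) = 3*(-3) = -9)
S(d(1 + 0))*q(-1) = -2*(1 + 0)²*(-9) = -2*1²*(-9) = -2*1*(-9) = -2*(-9) = 18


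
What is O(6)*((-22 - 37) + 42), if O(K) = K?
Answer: -102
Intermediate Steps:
O(6)*((-22 - 37) + 42) = 6*((-22 - 37) + 42) = 6*(-59 + 42) = 6*(-17) = -102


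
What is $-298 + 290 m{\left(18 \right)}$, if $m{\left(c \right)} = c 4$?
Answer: $20582$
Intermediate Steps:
$m{\left(c \right)} = 4 c$
$-298 + 290 m{\left(18 \right)} = -298 + 290 \cdot 4 \cdot 18 = -298 + 290 \cdot 72 = -298 + 20880 = 20582$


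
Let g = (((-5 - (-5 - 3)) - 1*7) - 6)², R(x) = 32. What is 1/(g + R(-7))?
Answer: 1/132 ≈ 0.0075758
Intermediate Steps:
g = 100 (g = (((-5 - 1*(-8)) - 7) - 6)² = (((-5 + 8) - 7) - 6)² = ((3 - 7) - 6)² = (-4 - 6)² = (-10)² = 100)
1/(g + R(-7)) = 1/(100 + 32) = 1/132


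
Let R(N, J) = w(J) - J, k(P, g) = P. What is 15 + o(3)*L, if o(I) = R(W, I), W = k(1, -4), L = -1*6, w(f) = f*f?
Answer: -21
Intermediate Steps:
w(f) = f²
L = -6
W = 1
R(N, J) = J² - J
o(I) = I*(-1 + I)
15 + o(3)*L = 15 + (3*(-1 + 3))*(-6) = 15 + (3*2)*(-6) = 15 + 6*(-6) = 15 - 36 = -21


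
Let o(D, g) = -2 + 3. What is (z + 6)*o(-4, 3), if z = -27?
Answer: -21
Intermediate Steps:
o(D, g) = 1
(z + 6)*o(-4, 3) = (-27 + 6)*1 = -21*1 = -21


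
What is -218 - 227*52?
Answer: -12022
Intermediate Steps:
-218 - 227*52 = -218 - 11804 = -12022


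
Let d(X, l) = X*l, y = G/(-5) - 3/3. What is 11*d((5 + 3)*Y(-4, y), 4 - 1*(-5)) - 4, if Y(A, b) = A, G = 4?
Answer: -3172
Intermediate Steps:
y = -9/5 (y = 4/(-5) - 3/3 = 4*(-⅕) - 3*⅓ = -⅘ - 1 = -9/5 ≈ -1.8000)
11*d((5 + 3)*Y(-4, y), 4 - 1*(-5)) - 4 = 11*(((5 + 3)*(-4))*(4 - 1*(-5))) - 4 = 11*((8*(-4))*(4 + 5)) - 4 = 11*(-32*9) - 4 = 11*(-288) - 4 = -3168 - 4 = -3172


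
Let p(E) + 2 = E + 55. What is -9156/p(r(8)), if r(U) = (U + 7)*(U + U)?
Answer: -9156/293 ≈ -31.249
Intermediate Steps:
r(U) = 2*U*(7 + U) (r(U) = (7 + U)*(2*U) = 2*U*(7 + U))
p(E) = 53 + E (p(E) = -2 + (E + 55) = -2 + (55 + E) = 53 + E)
-9156/p(r(8)) = -9156/(53 + 2*8*(7 + 8)) = -9156/(53 + 2*8*15) = -9156/(53 + 240) = -9156/293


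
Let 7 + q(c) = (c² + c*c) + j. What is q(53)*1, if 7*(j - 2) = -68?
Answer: 39223/7 ≈ 5603.3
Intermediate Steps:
j = -54/7 (j = 2 + (⅐)*(-68) = 2 - 68/7 = -54/7 ≈ -7.7143)
q(c) = -103/7 + 2*c² (q(c) = -7 + ((c² + c*c) - 54/7) = -7 + ((c² + c²) - 54/7) = -7 + (2*c² - 54/7) = -7 + (-54/7 + 2*c²) = -103/7 + 2*c²)
q(53)*1 = (-103/7 + 2*53²)*1 = (-103/7 + 2*2809)*1 = (-103/7 + 5618)*1 = (39223/7)*1 = 39223/7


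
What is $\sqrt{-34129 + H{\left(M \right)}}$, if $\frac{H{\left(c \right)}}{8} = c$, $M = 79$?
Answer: $i \sqrt{33497} \approx 183.02 i$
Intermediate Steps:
$H{\left(c \right)} = 8 c$
$\sqrt{-34129 + H{\left(M \right)}} = \sqrt{-34129 + 8 \cdot 79} = \sqrt{-34129 + 632} = \sqrt{-33497} = i \sqrt{33497}$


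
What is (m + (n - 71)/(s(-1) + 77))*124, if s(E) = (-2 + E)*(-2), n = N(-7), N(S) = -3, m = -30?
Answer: -317936/83 ≈ -3830.6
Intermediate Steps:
n = -3
s(E) = 4 - 2*E
(m + (n - 71)/(s(-1) + 77))*124 = (-30 + (-3 - 71)/((4 - 2*(-1)) + 77))*124 = (-30 - 74/((4 + 2) + 77))*124 = (-30 - 74/(6 + 77))*124 = (-30 - 74/83)*124 = -2564/83*124 = -317936/83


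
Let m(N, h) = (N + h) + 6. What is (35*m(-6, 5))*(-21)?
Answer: -3675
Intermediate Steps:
m(N, h) = 6 + N + h
(35*m(-6, 5))*(-21) = (35*(6 - 6 + 5))*(-21) = (35*5)*(-21) = 175*(-21) = -3675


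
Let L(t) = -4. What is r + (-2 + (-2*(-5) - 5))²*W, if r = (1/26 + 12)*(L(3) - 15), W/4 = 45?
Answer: 36173/26 ≈ 1391.3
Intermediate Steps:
W = 180 (W = 4*45 = 180)
r = -5947/26 (r = (1/26 + 12)*(-4 - 15) = (1/26 + 12)*(-19) = (313/26)*(-19) = -5947/26 ≈ -228.73)
r + (-2 + (-2*(-5) - 5))²*W = -5947/26 + (-2 + (-2*(-5) - 5))²*180 = -5947/26 + (-2 + (10 - 5))²*180 = -5947/26 + (-2 + 5)²*180 = -5947/26 + 3²*180 = -5947/26 + 9*180 = -5947/26 + 1620 = 36173/26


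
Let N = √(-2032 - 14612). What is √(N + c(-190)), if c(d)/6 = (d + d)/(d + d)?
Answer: √(6 + 2*I*√4161) ≈ 8.2204 + 7.847*I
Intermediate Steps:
c(d) = 6 (c(d) = 6*((d + d)/(d + d)) = 6*((2*d)/((2*d))) = 6*((2*d)*(1/(2*d))) = 6*1 = 6)
N = 2*I*√4161 (N = √(-16644) = 2*I*√4161 ≈ 129.01*I)
√(N + c(-190)) = √(2*I*√4161 + 6) = √(6 + 2*I*√4161)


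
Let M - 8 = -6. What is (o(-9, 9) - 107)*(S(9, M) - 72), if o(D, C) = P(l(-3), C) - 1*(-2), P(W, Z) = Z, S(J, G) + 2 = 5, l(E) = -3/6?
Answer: 6624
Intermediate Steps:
M = 2 (M = 8 - 6 = 2)
l(E) = -½ (l(E) = -3*⅙ = -½)
S(J, G) = 3 (S(J, G) = -2 + 5 = 3)
o(D, C) = 2 + C (o(D, C) = C - 1*(-2) = C + 2 = 2 + C)
(o(-9, 9) - 107)*(S(9, M) - 72) = ((2 + 9) - 107)*(3 - 72) = (11 - 107)*(-69) = -96*(-69) = 6624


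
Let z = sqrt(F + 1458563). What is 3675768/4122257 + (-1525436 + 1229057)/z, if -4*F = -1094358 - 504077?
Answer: 3675768/4122257 - 592758*sqrt(7432687)/7432687 ≈ -216.53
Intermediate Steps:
F = 1598435/4 (F = -(-1094358 - 504077)/4 = -1/4*(-1598435) = 1598435/4 ≈ 3.9961e+5)
z = sqrt(7432687)/2 (z = sqrt(1598435/4 + 1458563) = sqrt(7432687/4) = sqrt(7432687)/2 ≈ 1363.1)
3675768/4122257 + (-1525436 + 1229057)/z = 3675768/4122257 + (-1525436 + 1229057)/((sqrt(7432687)/2)) = 3675768*(1/4122257) - 592758*sqrt(7432687)/7432687 = 3675768/4122257 - 592758*sqrt(7432687)/7432687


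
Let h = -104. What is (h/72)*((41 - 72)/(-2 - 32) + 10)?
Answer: -4823/306 ≈ -15.761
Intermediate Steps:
(h/72)*((41 - 72)/(-2 - 32) + 10) = (-104/72)*((41 - 72)/(-2 - 32) + 10) = (-104*1/72)*(-31/(-34) + 10) = -13*(-31*(-1/34) + 10)/9 = -13*(31/34 + 10)/9 = -13/9*371/34 = -4823/306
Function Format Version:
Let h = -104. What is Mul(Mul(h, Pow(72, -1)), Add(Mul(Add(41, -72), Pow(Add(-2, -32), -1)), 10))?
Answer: Rational(-4823, 306) ≈ -15.761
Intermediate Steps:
Mul(Mul(h, Pow(72, -1)), Add(Mul(Add(41, -72), Pow(Add(-2, -32), -1)), 10)) = Mul(Mul(-104, Pow(72, -1)), Add(Mul(Add(41, -72), Pow(Add(-2, -32), -1)), 10)) = Mul(Mul(-104, Rational(1, 72)), Add(Mul(-31, Pow(-34, -1)), 10)) = Mul(Rational(-13, 9), Add(Mul(-31, Rational(-1, 34)), 10)) = Mul(Rational(-13, 9), Add(Rational(31, 34), 10)) = Mul(Rational(-13, 9), Rational(371, 34)) = Rational(-4823, 306)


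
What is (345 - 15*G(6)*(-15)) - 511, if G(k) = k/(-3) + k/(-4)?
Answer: -1907/2 ≈ -953.50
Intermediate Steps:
G(k) = -7*k/12 (G(k) = k*(-1/3) + k*(-1/4) = -k/3 - k/4 = -7*k/12)
(345 - 15*G(6)*(-15)) - 511 = (345 - (-35)*6/4*(-15)) - 511 = (345 - 15*(-7/2)*(-15)) - 511 = (345 + (105/2)*(-15)) - 511 = (345 - 1575/2) - 511 = -885/2 - 511 = -1907/2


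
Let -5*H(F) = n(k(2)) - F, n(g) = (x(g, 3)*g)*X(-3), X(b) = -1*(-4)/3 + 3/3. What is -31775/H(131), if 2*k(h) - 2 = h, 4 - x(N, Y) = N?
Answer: -95325/73 ≈ -1305.8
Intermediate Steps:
x(N, Y) = 4 - N
X(b) = 7/3 (X(b) = 4*(⅓) + 3*(⅓) = 4/3 + 1 = 7/3)
k(h) = 1 + h/2
n(g) = 7*g*(4 - g)/3 (n(g) = ((4 - g)*g)*(7/3) = (g*(4 - g))*(7/3) = 7*g*(4 - g)/3)
H(F) = -28/15 + F/5 (H(F) = -(7*(1 + (½)*2)*(4 - (1 + (½)*2))/3 - F)/5 = -(7*(1 + 1)*(4 - (1 + 1))/3 - F)/5 = -((7/3)*2*(4 - 1*2) - F)/5 = -((7/3)*2*(4 - 2) - F)/5 = -((7/3)*2*2 - F)/5 = -(28/3 - F)/5 = -28/15 + F/5)
-31775/H(131) = -31775/(-28/15 + (⅕)*131) = -31775/(-28/15 + 131/5) = -31775/73/3 = -31775*3/73 = -95325/73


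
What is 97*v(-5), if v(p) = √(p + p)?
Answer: 97*I*√10 ≈ 306.74*I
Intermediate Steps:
v(p) = √2*√p (v(p) = √(2*p) = √2*√p)
97*v(-5) = 97*(√2*√(-5)) = 97*(√2*(I*√5)) = 97*(I*√10) = 97*I*√10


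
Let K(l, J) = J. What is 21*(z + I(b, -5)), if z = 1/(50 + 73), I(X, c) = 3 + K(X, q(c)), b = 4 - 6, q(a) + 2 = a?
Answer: -3437/41 ≈ -83.829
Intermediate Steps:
q(a) = -2 + a
b = -2
I(X, c) = 1 + c (I(X, c) = 3 + (-2 + c) = 1 + c)
z = 1/123 ≈ 0.0081301
21*(z + I(b, -5)) = 21*(1/123 + (1 - 5)) = 21*(1/123 - 4) = 21*(-491/123) = -3437/41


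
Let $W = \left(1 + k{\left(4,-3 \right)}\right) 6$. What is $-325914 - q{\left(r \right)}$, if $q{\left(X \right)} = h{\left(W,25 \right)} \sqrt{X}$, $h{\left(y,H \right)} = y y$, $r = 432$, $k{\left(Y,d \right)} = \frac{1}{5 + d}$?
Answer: $-325914 - 972 \sqrt{3} \approx -3.276 \cdot 10^{5}$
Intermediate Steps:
$W = 9$ ($W = \left(1 + \frac{1}{5 - 3}\right) 6 = \left(1 + \frac{1}{2}\right) 6 = \frac{3}{2} \cdot 6 = 9$)
$h{\left(y,H \right)} = y^{2}$
$q{\left(X \right)} = 81 \sqrt{X}$ ($q{\left(X \right)} = 9^{2} \sqrt{X} = 81 \sqrt{X}$)
$-325914 - q{\left(r \right)} = -325914 - 81 \sqrt{432} = -325914 - 81 \cdot 12 \sqrt{3} = -325914 - 972 \sqrt{3}$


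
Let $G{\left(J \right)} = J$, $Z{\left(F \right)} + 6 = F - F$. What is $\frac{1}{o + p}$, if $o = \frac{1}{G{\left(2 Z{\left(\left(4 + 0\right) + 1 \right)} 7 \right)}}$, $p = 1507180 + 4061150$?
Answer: $\frac{84}{467739719} \approx 1.7959 \cdot 10^{-7}$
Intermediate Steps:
$Z{\left(F \right)} = -6$ ($Z{\left(F \right)} = -6 + \left(F - F\right) = -6 + 0 = -6$)
$p = 5568330$
$o = - \frac{1}{84}$ ($o = \frac{1}{2 \left(-6\right) 7} = \frac{1}{\left(-12\right) 7} = \frac{1}{-84} = - \frac{1}{84} \approx -0.011905$)
$\frac{1}{o + p} = \frac{1}{- \frac{1}{84} + 5568330} = \frac{1}{\frac{467739719}{84}} = \frac{84}{467739719}$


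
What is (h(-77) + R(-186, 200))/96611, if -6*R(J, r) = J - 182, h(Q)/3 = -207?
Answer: -1679/289833 ≈ -0.0057930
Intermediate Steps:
h(Q) = -621 (h(Q) = 3*(-207) = -621)
R(J, r) = 91/3 - J/6 (R(J, r) = -(J - 182)/6 = -(-182 + J)/6 = 91/3 - J/6)
(h(-77) + R(-186, 200))/96611 = (-621 + (91/3 - 1/6*(-186)))/96611 = (-621 + (91/3 + 31))*(1/96611) = (-621 + 184/3)*(1/96611) = -1679/3*1/96611 = -1679/289833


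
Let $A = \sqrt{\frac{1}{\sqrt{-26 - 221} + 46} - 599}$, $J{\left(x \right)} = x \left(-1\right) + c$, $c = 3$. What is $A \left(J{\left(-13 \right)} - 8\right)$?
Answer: $8 \sqrt{\frac{-27553 - 599 i \sqrt{247}}{46 + i \sqrt{247}}} \approx 0.001087 - 195.79 i$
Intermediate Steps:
$J{\left(x \right)} = 3 - x$ ($J{\left(x \right)} = x \left(-1\right) + 3 = - x + 3 = 3 - x$)
$A = \sqrt{-599 + \frac{1}{46 + i \sqrt{247}}}$ ($A = \sqrt{\frac{1}{\sqrt{-247} + 46} - 599} = \sqrt{\frac{1}{i \sqrt{247} + 46} - 599} = \sqrt{\frac{1}{46 + i \sqrt{247}} - 599} = \sqrt{-599 + \frac{1}{46 + i \sqrt{247}}} \approx 0.0001 - 24.474 i$)
$A \left(J{\left(-13 \right)} - 8\right) = \sqrt{\frac{-27553 - 599 i \sqrt{247}}{46 + i \sqrt{247}}} \left(\left(3 - -13\right) - 8\right) = \sqrt{\frac{-27553 - 599 i \sqrt{247}}{46 + i \sqrt{247}}} \left(\left(3 + 13\right) + \left(-206 + 198\right)\right) = \sqrt{\frac{-27553 - 599 i \sqrt{247}}{46 + i \sqrt{247}}} \left(16 - 8\right) = \sqrt{\frac{-27553 - 599 i \sqrt{247}}{46 + i \sqrt{247}}} \cdot 8 = 8 \sqrt{\frac{-27553 - 599 i \sqrt{247}}{46 + i \sqrt{247}}}$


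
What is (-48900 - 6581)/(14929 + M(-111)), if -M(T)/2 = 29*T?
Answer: -55481/21367 ≈ -2.5966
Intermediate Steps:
M(T) = -58*T
(-48900 - 6581)/(14929 + M(-111)) = (-48900 - 6581)/(14929 - 58*(-111)) = -55481/(14929 + 6438) = -55481/21367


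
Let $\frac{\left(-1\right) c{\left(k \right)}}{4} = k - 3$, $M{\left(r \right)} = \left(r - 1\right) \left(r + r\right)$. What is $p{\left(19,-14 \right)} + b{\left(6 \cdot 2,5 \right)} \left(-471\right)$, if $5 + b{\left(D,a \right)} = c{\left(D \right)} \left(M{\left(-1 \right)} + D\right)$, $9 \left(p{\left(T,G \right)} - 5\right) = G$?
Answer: $\frac{2462890}{9} \approx 2.7365 \cdot 10^{5}$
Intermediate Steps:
$M{\left(r \right)} = 2 r \left(-1 + r\right)$ ($M{\left(r \right)} = \left(-1 + r\right) 2 r = 2 r \left(-1 + r\right)$)
$p{\left(T,G \right)} = 5 + \frac{G}{9}$
$c{\left(k \right)} = 12 - 4 k$ ($c{\left(k \right)} = - 4 \left(k - 3\right) = - 4 \left(-3 + k\right) = 12 - 4 k$)
$b{\left(D,a \right)} = -5 + \left(4 + D\right) \left(12 - 4 D\right)$ ($b{\left(D,a \right)} = -5 + \left(12 - 4 D\right) \left(2 \left(-1\right) \left(-1 - 1\right) + D\right) = -5 + \left(12 - 4 D\right) \left(2 \left(-1\right) \left(-2\right) + D\right) = -5 + \left(12 - 4 D\right) \left(4 + D\right) = -5 + \left(4 + D\right) \left(12 - 4 D\right)$)
$p{\left(19,-14 \right)} + b{\left(6 \cdot 2,5 \right)} \left(-471\right) = \left(5 + \frac{1}{9} \left(-14\right)\right) + \left(43 - 4 \cdot 6 \cdot 2 - 4 \left(6 \cdot 2\right)^{2}\right) \left(-471\right) = \left(5 - \frac{14}{9}\right) + \left(43 - 48 - 4 \cdot 12^{2}\right) \left(-471\right) = \frac{31}{9} + \left(43 - 48 - 576\right) \left(-471\right) = \frac{31}{9} - -273651 = \frac{31}{9} + 273651 = \frac{2462890}{9}$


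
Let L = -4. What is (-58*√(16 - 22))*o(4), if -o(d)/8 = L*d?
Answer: -7424*I*√6 ≈ -18185.0*I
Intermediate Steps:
o(d) = 32*d (o(d) = -(-32)*d = 32*d)
(-58*√(16 - 22))*o(4) = (-58*√(16 - 22))*(32*4) = -58*I*√6*128 = -7424*I*√6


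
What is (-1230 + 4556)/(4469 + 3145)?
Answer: 1663/3807 ≈ 0.43683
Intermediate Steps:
(-1230 + 4556)/(4469 + 3145) = 3326/7614 = 3326*(1/7614) = 1663/3807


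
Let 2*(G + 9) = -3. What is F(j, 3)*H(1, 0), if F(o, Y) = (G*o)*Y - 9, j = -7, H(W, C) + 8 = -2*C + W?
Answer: -2961/2 ≈ -1480.5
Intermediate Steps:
G = -21/2 (G = -9 + (½)*(-3) = -9 - 3/2 = -21/2 ≈ -10.500)
H(W, C) = -8 + W - 2*C (H(W, C) = -8 + (-2*C + W) = -8 + (W - 2*C) = -8 + W - 2*C)
F(o, Y) = -9 - 21*Y*o/2 (F(o, Y) = (-21*o/2)*Y - 9 = -21*Y*o/2 - 9 = -9 - 21*Y*o/2)
F(j, 3)*H(1, 0) = (-9 - 21/2*3*(-7))*(-8 + 1 - 2*0) = (-9 + 441/2)*(-8 + 1 + 0) = (423/2)*(-7) = -2961/2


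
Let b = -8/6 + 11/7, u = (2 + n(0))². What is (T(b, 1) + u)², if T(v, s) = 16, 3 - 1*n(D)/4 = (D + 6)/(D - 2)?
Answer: 478864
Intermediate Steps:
n(D) = 12 - 4*(6 + D)/(-2 + D) (n(D) = 12 - 4*(D + 6)/(D - 2) = 12 - 4*(6 + D)/(-2 + D))
u = 676 (u = (2 + 8*(-6 + 0)/(-2 + 0))² = (2 + 8*(-6)/(-2))² = (2 + 8*(-½)*(-6))² = (2 + 24)² = 26² = 676)
b = 5/21 (b = -8*⅙ + 11*(⅐) = -4/3 + 11/7 = 5/21 ≈ 0.23810)
(T(b, 1) + u)² = (16 + 676)² = 692² = 478864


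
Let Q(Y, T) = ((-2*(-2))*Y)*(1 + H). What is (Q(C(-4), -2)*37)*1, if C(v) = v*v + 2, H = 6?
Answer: 18648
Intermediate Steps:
C(v) = 2 + v**2 (C(v) = v**2 + 2 = 2 + v**2)
Q(Y, T) = 28*Y (Q(Y, T) = ((-2*(-2))*Y)*(1 + 6) = (4*Y)*7 = 28*Y)
(Q(C(-4), -2)*37)*1 = ((28*(2 + (-4)**2))*37)*1 = ((28*(2 + 16))*37)*1 = ((28*18)*37)*1 = (504*37)*1 = 18648*1 = 18648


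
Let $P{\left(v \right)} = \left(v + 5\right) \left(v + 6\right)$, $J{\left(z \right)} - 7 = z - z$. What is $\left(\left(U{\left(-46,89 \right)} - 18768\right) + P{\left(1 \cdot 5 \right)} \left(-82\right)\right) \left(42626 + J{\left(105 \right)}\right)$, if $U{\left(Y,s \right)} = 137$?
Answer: $-1178845083$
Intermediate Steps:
$J{\left(z \right)} = 7$ ($J{\left(z \right)} = 7 + \left(z - z\right) = 7 + 0 = 7$)
$P{\left(v \right)} = \left(5 + v\right) \left(6 + v\right)$
$\left(\left(U{\left(-46,89 \right)} - 18768\right) + P{\left(1 \cdot 5 \right)} \left(-82\right)\right) \left(42626 + J{\left(105 \right)}\right) = \left(\left(137 - 18768\right) + \left(30 + \left(1 \cdot 5\right)^{2} + 11 \cdot 1 \cdot 5\right) \left(-82\right)\right) \left(42626 + 7\right) = \left(-18631 + \left(30 + 5^{2} + 11 \cdot 5\right) \left(-82\right)\right) 42633 = \left(-18631 + \left(30 + 25 + 55\right) \left(-82\right)\right) 42633 = \left(-18631 + 110 \left(-82\right)\right) 42633 = \left(-18631 - 9020\right) 42633 = \left(-27651\right) 42633 = -1178845083$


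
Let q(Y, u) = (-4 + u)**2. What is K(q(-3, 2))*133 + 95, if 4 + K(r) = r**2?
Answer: 1691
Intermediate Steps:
K(r) = -4 + r**2
K(q(-3, 2))*133 + 95 = (-4 + ((-4 + 2)**2)**2)*133 + 95 = (-4 + ((-2)**2)**2)*133 + 95 = (-4 + 4**2)*133 + 95 = (-4 + 16)*133 + 95 = 12*133 + 95 = 1596 + 95 = 1691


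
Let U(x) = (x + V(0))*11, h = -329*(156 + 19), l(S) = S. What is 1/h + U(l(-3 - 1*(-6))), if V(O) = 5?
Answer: 5066599/57575 ≈ 88.000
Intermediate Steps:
h = -57575 (h = -329*175 = -57575)
U(x) = 55 + 11*x (U(x) = (x + 5)*11 = (5 + x)*11 = 55 + 11*x)
1/h + U(l(-3 - 1*(-6))) = 1/(-57575) + (55 + 11*(-3 - 1*(-6))) = -1/57575 + (55 + 11*(-3 + 6)) = -1/57575 + (55 + 11*3) = -1/57575 + (55 + 33) = -1/57575 + 88 = 5066599/57575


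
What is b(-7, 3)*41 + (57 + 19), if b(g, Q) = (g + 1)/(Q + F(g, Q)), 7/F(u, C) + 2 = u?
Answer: -347/10 ≈ -34.700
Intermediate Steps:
F(u, C) = 7/(-2 + u)
b(g, Q) = (1 + g)/(Q + 7/(-2 + g)) (b(g, Q) = (g + 1)/(Q + 7/(-2 + g)) = (1 + g)/(Q + 7/(-2 + g)))
b(-7, 3)*41 + (57 + 19) = ((1 - 7)*(-2 - 7)/(7 + 3*(-2 - 7)))*41 + (57 + 19) = (-6*(-9)/(7 + 3*(-9)))*41 + 76 = (-6*(-9)/(7 - 27))*41 + 76 = (-6*(-9)/(-20))*41 + 76 = -1/20*(-6)*(-9)*41 + 76 = -27/10*41 + 76 = -1107/10 + 76 = -347/10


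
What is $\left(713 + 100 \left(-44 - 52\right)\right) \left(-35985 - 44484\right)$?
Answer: $715128003$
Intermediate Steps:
$\left(713 + 100 \left(-44 - 52\right)\right) \left(-35985 - 44484\right) = \left(713 + 100 \left(-96\right)\right) \left(-80469\right) = \left(713 - 9600\right) \left(-80469\right) = \left(-8887\right) \left(-80469\right) = 715128003$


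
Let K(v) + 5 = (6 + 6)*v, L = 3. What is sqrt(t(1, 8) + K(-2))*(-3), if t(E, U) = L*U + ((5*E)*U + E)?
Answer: -18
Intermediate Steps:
K(v) = -5 + 12*v (K(v) = -5 + (6 + 6)*v = -5 + 12*v)
t(E, U) = E + 3*U + 5*E*U (t(E, U) = 3*U + ((5*E)*U + E) = 3*U + (5*E*U + E) = 3*U + (E + 5*E*U) = E + 3*U + 5*E*U)
sqrt(t(1, 8) + K(-2))*(-3) = sqrt((1 + 3*8 + 5*1*8) + (-5 + 12*(-2)))*(-3) = sqrt((1 + 24 + 40) + (-5 - 24))*(-3) = sqrt(65 - 29)*(-3) = sqrt(36)*(-3) = 6*(-3) = -18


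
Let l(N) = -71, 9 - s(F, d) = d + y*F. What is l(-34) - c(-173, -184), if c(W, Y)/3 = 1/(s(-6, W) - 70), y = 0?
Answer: -7955/112 ≈ -71.027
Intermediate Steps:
s(F, d) = 9 - d (s(F, d) = 9 - (d + 0*F) = 9 - (d + 0) = 9 - d)
c(W, Y) = 3/(-61 - W) (c(W, Y) = 3/((9 - W) - 70) = 3/(-61 - W))
l(-34) - c(-173, -184) = -71 - (-3)/(61 - 173) = -71 - (-3)/(-112) = -71 - (-3)*(-1)/112 = -71 - 1*3/112 = -71 - 3/112 = -7955/112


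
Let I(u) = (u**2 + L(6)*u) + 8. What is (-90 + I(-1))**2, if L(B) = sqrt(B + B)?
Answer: 6573 + 324*sqrt(3) ≈ 7134.2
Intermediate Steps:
L(B) = sqrt(2)*sqrt(B) (L(B) = sqrt(2*B) = sqrt(2)*sqrt(B))
I(u) = 8 + u**2 + 2*u*sqrt(3) (I(u) = (u**2 + (sqrt(2)*sqrt(6))*u) + 8 = (u**2 + (2*sqrt(3))*u) + 8 = (u**2 + 2*u*sqrt(3)) + 8 = 8 + u**2 + 2*u*sqrt(3))
(-90 + I(-1))**2 = (-90 + (8 + (-1)**2 + 2*(-1)*sqrt(3)))**2 = (-90 + (8 + 1 - 2*sqrt(3)))**2 = (-90 + (9 - 2*sqrt(3)))**2 = (-81 - 2*sqrt(3))**2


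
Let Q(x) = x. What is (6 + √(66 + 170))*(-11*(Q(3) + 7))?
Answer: -660 - 220*√59 ≈ -2349.9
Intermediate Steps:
(6 + √(66 + 170))*(-11*(Q(3) + 7)) = (6 + √(66 + 170))*(-11*(3 + 7)) = (6 + √236)*(-11*10) = (6 + 2*√59)*(-110) = -660 - 220*√59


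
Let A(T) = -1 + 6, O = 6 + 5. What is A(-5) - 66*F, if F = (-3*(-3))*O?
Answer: -6529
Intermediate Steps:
O = 11
A(T) = 5
F = 99 (F = -3*(-3)*11 = 9*11 = 99)
A(-5) - 66*F = 5 - 66*99 = 5 - 6534 = -6529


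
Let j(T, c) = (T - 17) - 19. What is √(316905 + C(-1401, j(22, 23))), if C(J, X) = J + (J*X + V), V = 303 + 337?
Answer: √335758 ≈ 579.45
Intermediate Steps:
j(T, c) = -36 + T (j(T, c) = (-17 + T) - 19 = -36 + T)
V = 640
C(J, X) = 640 + J + J*X (C(J, X) = J + (J*X + 640) = J + (640 + J*X) = 640 + J + J*X)
√(316905 + C(-1401, j(22, 23))) = √(316905 + (640 - 1401 - 1401*(-36 + 22))) = √(316905 + (640 - 1401 - 1401*(-14))) = √(316905 + (640 - 1401 + 19614)) = √(316905 + 18853) = √335758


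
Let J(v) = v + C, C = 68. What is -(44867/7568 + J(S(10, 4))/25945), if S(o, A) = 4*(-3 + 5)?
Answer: -1164649483/196351760 ≈ -5.9314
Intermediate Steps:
S(o, A) = 8 (S(o, A) = 4*2 = 8)
J(v) = 68 + v (J(v) = v + 68 = 68 + v)
-(44867/7568 + J(S(10, 4))/25945) = -(44867/7568 + (68 + 8)/25945) = -(44867*(1/7568) + 76*(1/25945)) = -(44867/7568 + 76/25945) = -1*1164649483/196351760 = -1164649483/196351760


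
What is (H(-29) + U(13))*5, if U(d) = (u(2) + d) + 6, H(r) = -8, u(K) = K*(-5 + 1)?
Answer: 15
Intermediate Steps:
u(K) = -4*K (u(K) = K*(-4) = -4*K)
U(d) = -2 + d (U(d) = (-4*2 + d) + 6 = (-8 + d) + 6 = -2 + d)
(H(-29) + U(13))*5 = (-8 + (-2 + 13))*5 = (-8 + 11)*5 = 3*5 = 15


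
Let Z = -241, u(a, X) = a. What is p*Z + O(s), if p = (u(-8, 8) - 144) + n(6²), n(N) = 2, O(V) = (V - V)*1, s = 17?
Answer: 36150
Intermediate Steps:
O(V) = 0 (O(V) = 0*1 = 0)
p = -150 (p = (-8 - 144) + 2 = -152 + 2 = -150)
p*Z + O(s) = -150*(-241) + 0 = 36150 + 0 = 36150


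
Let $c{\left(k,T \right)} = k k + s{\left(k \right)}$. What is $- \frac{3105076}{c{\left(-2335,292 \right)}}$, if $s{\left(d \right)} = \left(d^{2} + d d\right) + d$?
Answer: $- \frac{776269}{4088585} \approx -0.18986$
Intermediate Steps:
$s{\left(d \right)} = d + 2 d^{2}$ ($s{\left(d \right)} = \left(d^{2} + d^{2}\right) + d = 2 d^{2} + d = d + 2 d^{2}$)
$c{\left(k,T \right)} = k^{2} + k \left(1 + 2 k\right)$ ($c{\left(k,T \right)} = k k + k \left(1 + 2 k\right) = k^{2} + k \left(1 + 2 k\right)$)
$- \frac{3105076}{c{\left(-2335,292 \right)}} = - \frac{3105076}{\left(-2335\right) \left(1 + 3 \left(-2335\right)\right)} = - \frac{3105076}{\left(-2335\right) \left(1 - 7005\right)} = - \frac{3105076}{\left(-2335\right) \left(-7004\right)} = - \frac{3105076}{16354340} = \left(-3105076\right) \frac{1}{16354340} = - \frac{776269}{4088585}$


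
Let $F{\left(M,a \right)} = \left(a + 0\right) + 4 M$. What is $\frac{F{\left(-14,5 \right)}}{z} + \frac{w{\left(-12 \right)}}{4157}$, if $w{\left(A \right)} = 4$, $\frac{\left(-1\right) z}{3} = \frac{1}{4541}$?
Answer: $\frac{320907933}{4157} \approx 77197.0$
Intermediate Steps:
$z = - \frac{3}{4541} \approx -0.00066065$
$F{\left(M,a \right)} = a + 4 M$
$\frac{F{\left(-14,5 \right)}}{z} + \frac{w{\left(-12 \right)}}{4157} = \frac{5 + 4 \left(-14\right)}{- \frac{3}{4541}} + \frac{4}{4157} = \left(5 - 56\right) \left(- \frac{4541}{3}\right) + 4 \cdot \frac{1}{4157} = \left(-51\right) \left(- \frac{4541}{3}\right) + \frac{4}{4157} = 77197 + \frac{4}{4157} = \frac{320907933}{4157}$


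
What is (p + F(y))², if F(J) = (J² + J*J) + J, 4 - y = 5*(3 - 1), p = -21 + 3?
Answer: 2304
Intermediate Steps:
p = -18
y = -6 (y = 4 - 5*(3 - 1) = 4 - 5*2 = 4 - 1*10 = 4 - 10 = -6)
F(J) = J + 2*J² (F(J) = (J² + J²) + J = 2*J² + J = J + 2*J²)
(p + F(y))² = (-18 - 6*(1 + 2*(-6)))² = (-18 - 6*(1 - 12))² = (-18 - 6*(-11))² = (-18 + 66)² = 48² = 2304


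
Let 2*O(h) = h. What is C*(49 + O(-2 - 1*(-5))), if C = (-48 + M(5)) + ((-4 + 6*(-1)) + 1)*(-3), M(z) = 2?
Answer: -1919/2 ≈ -959.50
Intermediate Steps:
O(h) = h/2
C = -19 (C = (-48 + 2) + ((-4 + 6*(-1)) + 1)*(-3) = -46 + ((-4 - 6) + 1)*(-3) = -46 + (-10 + 1)*(-3) = -46 - 9*(-3) = -46 + 27 = -19)
C*(49 + O(-2 - 1*(-5))) = -19*(49 + (-2 - 1*(-5))/2) = -19*(49 + (-2 + 5)/2) = -19*(49 + (½)*3) = -19*(49 + 3/2) = -19*101/2 = -1919/2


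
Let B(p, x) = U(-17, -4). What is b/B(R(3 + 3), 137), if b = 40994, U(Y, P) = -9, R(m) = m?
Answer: -40994/9 ≈ -4554.9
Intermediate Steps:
B(p, x) = -9
b/B(R(3 + 3), 137) = 40994/(-9) = 40994*(-⅑) = -40994/9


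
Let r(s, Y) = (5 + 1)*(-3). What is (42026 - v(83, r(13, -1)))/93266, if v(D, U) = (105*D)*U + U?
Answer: 99457/46633 ≈ 2.1328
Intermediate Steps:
r(s, Y) = -18 (r(s, Y) = 6*(-3) = -18)
v(D, U) = U + 105*D*U (v(D, U) = 105*D*U + U = U + 105*D*U)
(42026 - v(83, r(13, -1)))/93266 = (42026 - (-18)*(1 + 105*83))/93266 = (42026 - (-18)*(1 + 8715))*(1/93266) = (42026 - (-18)*8716)*(1/93266) = (42026 - 1*(-156888))*(1/93266) = (42026 + 156888)*(1/93266) = 198914*(1/93266) = 99457/46633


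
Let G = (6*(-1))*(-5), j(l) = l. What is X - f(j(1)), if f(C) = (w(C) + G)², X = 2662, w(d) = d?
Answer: 1701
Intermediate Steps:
G = 30 (G = -6*(-5) = 30)
f(C) = (30 + C)² (f(C) = (C + 30)² = (30 + C)²)
X - f(j(1)) = 2662 - (30 + 1)² = 2662 - 1*31² = 2662 - 1*961 = 2662 - 961 = 1701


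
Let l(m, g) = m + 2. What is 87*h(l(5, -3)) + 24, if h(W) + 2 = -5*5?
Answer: -2325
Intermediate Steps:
l(m, g) = 2 + m
h(W) = -27 (h(W) = -2 - 5*5 = -2 - 25 = -27)
87*h(l(5, -3)) + 24 = 87*(-27) + 24 = -2349 + 24 = -2325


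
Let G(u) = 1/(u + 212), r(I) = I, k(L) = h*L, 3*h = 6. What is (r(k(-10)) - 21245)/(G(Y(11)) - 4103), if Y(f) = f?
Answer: 4742095/914968 ≈ 5.1828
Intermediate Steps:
h = 2 (h = (1/3)*6 = 2)
k(L) = 2*L
G(u) = 1/(212 + u)
(r(k(-10)) - 21245)/(G(Y(11)) - 4103) = (2*(-10) - 21245)/(1/(212 + 11) - 4103) = (-20 - 21245)/(1/223 - 4103) = -21265/(1/223 - 4103) = -21265/(-914968/223) = -21265*(-223/914968) = 4742095/914968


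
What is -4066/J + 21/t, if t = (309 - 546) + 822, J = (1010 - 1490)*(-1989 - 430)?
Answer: 244499/7547280 ≈ 0.032396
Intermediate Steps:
J = 1161120 (J = -480*(-2419) = 1161120)
t = 585 (t = -237 + 822 = 585)
-4066/J + 21/t = -4066/1161120 + 21/585 = -4066*1/1161120 + 21*(1/585) = -2033/580560 + 7/195 = 244499/7547280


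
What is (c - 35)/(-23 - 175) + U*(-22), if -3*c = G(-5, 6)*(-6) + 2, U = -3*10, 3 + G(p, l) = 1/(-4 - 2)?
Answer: 21787/33 ≈ 660.21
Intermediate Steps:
G(p, l) = -19/6 (G(p, l) = -3 + 1/(-4 - 2) = -3 + 1/(-6) = -3 - 1/6 = -19/6)
U = -30
c = -7 (c = -(-19/6*(-6) + 2)/3 = -(19 + 2)/3 = -1/3*21 = -7)
(c - 35)/(-23 - 175) + U*(-22) = (-7 - 35)/(-23 - 175) - 30*(-22) = -42/(-198) + 660 = -42*(-1/198) + 660 = 7/33 + 660 = 21787/33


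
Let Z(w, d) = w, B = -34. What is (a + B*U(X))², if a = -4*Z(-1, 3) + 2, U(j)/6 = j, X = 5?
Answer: 1028196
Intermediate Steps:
U(j) = 6*j
a = 6 (a = -4*(-1) + 2 = 4 + 2 = 6)
(a + B*U(X))² = (6 - 204*5)² = (6 - 34*30)² = (6 - 1020)² = (-1014)² = 1028196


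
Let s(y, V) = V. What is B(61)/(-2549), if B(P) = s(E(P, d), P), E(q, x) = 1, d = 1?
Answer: -61/2549 ≈ -0.023931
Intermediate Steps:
B(P) = P
B(61)/(-2549) = 61/(-2549) = 61*(-1/2549) = -61/2549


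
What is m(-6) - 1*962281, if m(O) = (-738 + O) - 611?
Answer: -963636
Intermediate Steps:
m(O) = -1349 + O
m(-6) - 1*962281 = (-1349 - 6) - 1*962281 = -1355 - 962281 = -963636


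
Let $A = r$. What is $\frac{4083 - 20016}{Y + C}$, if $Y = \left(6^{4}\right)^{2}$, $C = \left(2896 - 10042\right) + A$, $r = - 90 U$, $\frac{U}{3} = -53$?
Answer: $- \frac{5311}{562260} \approx -0.0094458$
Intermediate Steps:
$U = -159$ ($U = 3 \left(-53\right) = -159$)
$r = 14310$ ($r = \left(-90\right) \left(-159\right) = 14310$)
$A = 14310$
$C = 7164$ ($C = \left(2896 - 10042\right) + 14310 = -7146 + 14310 = 7164$)
$Y = 1679616$ ($Y = 1296^{2} = 1679616$)
$\frac{4083 - 20016}{Y + C} = \frac{4083 - 20016}{1679616 + 7164} = - \frac{15933}{1686780} = \left(-15933\right) \frac{1}{1686780} = - \frac{5311}{562260}$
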